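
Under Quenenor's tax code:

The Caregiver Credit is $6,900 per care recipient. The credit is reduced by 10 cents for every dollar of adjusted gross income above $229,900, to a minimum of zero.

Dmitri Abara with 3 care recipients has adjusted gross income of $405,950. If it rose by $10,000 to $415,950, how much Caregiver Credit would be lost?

At $405,950 — base = 3 × $6,900 = $20,700. 10% of the $176,050 excess over $229,900 is $17,605; credit = $20,700 − $17,605 = $3,095.
At $415,950 — base = 3 × $6,900 = $20,700. 10% of the $186,050 excess over $229,900 is $18,605; credit = $20,700 − $18,605 = $2,095.
Lost: $3,095 − $2,095 = $1,000.

$1,000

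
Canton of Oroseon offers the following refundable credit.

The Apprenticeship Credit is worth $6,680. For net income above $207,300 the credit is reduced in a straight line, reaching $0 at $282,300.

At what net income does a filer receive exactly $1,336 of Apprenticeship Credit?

$1,336 is 1,336/6,680 of the full $6,680, so 5,344/6,680 of the $75,000 range has been used: income = $207,300 + $75,000 × 5,344/6,680 = $267,300.

$267,300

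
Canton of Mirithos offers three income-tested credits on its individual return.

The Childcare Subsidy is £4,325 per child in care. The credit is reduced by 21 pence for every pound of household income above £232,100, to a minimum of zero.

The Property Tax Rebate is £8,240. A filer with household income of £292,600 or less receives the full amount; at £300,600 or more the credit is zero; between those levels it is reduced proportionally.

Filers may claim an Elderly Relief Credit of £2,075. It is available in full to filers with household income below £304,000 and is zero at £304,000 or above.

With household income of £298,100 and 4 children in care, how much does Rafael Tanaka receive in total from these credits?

£8,090

Childcare Subsidy: base = 4 × £4,325 = £17,300. 21% of the £66,000 excess over £232,100 is £13,860; credit = £17,300 − £13,860 = £3,440.
Property Tax Rebate: £298,100 is £5,500 into a £8,000 phase-out range, leaving 2,500/8,000 of the credit: £8,240 × 2,500/8,000 = £2,575.
Elderly Relief Credit: £298,100 is below the £304,000 cutoff, so the full £2,075 applies.
Total: £3,440 + £2,575 + £2,075 = £8,090.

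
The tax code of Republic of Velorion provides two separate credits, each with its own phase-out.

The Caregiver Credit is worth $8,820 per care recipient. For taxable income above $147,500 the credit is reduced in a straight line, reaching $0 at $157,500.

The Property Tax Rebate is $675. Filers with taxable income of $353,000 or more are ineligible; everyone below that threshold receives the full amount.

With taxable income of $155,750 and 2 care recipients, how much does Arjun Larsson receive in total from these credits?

$3,762

Caregiver Credit: base = 2 × $8,820 = $17,640. $155,750 is $8,250 into a $10,000 phase-out range, leaving 1,750/10,000 of the credit: $17,640 × 1,750/10,000 = $3,087.
Property Tax Rebate: $155,750 is below the $353,000 cutoff, so the full $675 applies.
Total: $3,087 + $675 = $3,762.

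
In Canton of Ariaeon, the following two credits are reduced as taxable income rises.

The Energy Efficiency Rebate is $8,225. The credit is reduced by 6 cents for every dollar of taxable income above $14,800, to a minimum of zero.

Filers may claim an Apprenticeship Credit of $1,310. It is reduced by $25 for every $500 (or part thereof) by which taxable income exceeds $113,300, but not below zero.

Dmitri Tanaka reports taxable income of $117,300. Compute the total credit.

$3,185

Energy Efficiency Rebate: 6% of the $102,500 excess over $14,800 is $6,150; credit = $8,225 − $6,150 = $2,075.
Apprenticeship Credit: income exceeds $113,300 by $4,000, which is 8 full-or-partial $500 increments; reduction = 8 × $25 = $200, leaving $1,110.
Total: $2,075 + $1,110 = $3,185.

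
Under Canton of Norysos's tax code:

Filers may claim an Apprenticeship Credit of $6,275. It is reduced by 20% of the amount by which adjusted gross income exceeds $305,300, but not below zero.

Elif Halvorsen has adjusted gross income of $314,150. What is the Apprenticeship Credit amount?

$4,505

Apprenticeship Credit: 20% of the $8,850 excess over $305,300 is $1,770; credit = $6,275 − $1,770 = $4,505.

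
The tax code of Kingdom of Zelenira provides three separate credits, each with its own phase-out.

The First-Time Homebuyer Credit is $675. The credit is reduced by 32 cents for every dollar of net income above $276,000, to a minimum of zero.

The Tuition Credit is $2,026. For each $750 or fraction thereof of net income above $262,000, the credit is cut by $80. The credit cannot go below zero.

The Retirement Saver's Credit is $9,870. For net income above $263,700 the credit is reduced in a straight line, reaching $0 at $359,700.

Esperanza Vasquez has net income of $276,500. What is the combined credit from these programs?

$9,495

First-Time Homebuyer Credit: 32% of the $500 excess over $276,000 is $160; credit = $675 − $160 = $515.
Tuition Credit: income exceeds $262,000 by $14,500, which is 20 full-or-partial $750 increments; reduction = 20 × $80 = $1,600, leaving $426.
Retirement Saver's Credit: $276,500 is $12,800 into a $96,000 phase-out range, leaving 83,200/96,000 of the credit: $9,870 × 83,200/96,000 = $8,554.
Total: $515 + $426 + $8,554 = $9,495.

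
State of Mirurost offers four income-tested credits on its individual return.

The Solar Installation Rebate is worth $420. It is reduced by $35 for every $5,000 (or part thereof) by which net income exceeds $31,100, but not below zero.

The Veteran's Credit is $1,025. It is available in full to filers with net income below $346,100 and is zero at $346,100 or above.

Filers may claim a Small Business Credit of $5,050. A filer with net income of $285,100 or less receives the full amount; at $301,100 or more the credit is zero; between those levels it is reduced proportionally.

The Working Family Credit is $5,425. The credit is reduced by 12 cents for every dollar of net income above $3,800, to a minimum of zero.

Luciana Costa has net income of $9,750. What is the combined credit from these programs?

Solar Installation Rebate: $9,750 is at or below the $31,100 threshold, so the full $420 applies.
Veteran's Credit: $9,750 is below the $346,100 cutoff, so the full $1,025 applies.
Small Business Credit: $9,750 is at or below the $285,100 threshold, so the full $5,050 applies.
Working Family Credit: 12% of the $5,950 excess over $3,800 is $714; credit = $5,425 − $714 = $4,711.
Total: $420 + $1,025 + $5,050 + $4,711 = $11,206.

$11,206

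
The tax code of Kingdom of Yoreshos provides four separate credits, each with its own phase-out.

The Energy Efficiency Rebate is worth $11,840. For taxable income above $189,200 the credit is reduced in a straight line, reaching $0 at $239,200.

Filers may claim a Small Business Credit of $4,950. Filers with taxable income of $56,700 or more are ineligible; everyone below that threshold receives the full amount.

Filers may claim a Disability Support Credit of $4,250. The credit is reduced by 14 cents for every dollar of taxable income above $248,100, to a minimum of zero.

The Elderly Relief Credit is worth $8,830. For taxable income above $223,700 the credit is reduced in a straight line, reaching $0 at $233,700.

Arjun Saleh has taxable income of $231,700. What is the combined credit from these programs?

Energy Efficiency Rebate: $231,700 is $42,500 into a $50,000 phase-out range, leaving 7,500/50,000 of the credit: $11,840 × 7,500/50,000 = $1,776.
Small Business Credit: $231,700 meets or exceeds the $56,700 cutoff, so the credit is $0.
Disability Support Credit: $231,700 is at or below the $248,100 threshold, so the full $4,250 applies.
Elderly Relief Credit: $231,700 is $8,000 into a $10,000 phase-out range, leaving 2,000/10,000 of the credit: $8,830 × 2,000/10,000 = $1,766.
Total: $1,776 + $0 + $4,250 + $1,766 = $7,792.

$7,792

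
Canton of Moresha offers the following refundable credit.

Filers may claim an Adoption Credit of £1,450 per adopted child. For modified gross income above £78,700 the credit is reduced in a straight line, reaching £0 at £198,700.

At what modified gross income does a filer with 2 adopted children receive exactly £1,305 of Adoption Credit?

£144,700

Full credit = 2 × £1,450 = £2,900.
£1,305 is 1,305/2,900 of the full £2,900, so 1,595/2,900 of the £120,000 range has been used: income = £78,700 + £120,000 × 1,595/2,900 = £144,700.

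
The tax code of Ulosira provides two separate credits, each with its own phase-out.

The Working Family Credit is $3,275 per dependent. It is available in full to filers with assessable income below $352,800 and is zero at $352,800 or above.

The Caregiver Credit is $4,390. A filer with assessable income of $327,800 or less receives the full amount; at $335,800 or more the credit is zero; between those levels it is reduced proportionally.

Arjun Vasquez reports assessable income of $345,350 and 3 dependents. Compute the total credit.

Working Family Credit: base = 3 × $3,275 = $9,825. $345,350 is below the $352,800 cutoff, so the full $9,825 applies.
Caregiver Credit: $345,350 is at or above $335,800, so the credit is $0.
Total: $9,825 + $0 = $9,825.

$9,825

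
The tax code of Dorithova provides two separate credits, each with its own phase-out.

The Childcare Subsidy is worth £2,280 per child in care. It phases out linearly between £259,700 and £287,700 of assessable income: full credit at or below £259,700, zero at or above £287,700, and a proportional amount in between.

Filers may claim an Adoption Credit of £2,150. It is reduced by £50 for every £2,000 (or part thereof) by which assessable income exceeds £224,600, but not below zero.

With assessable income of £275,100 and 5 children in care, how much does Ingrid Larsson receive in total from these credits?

£5,980

Childcare Subsidy: base = 5 × £2,280 = £11,400. £275,100 is £15,400 into a £28,000 phase-out range, leaving 12,600/28,000 of the credit: £11,400 × 12,600/28,000 = £5,130.
Adoption Credit: income exceeds £224,600 by £50,500, which is 26 full-or-partial £2,000 increments; reduction = 26 × £50 = £1,300, leaving £850.
Total: £5,130 + £850 = £5,980.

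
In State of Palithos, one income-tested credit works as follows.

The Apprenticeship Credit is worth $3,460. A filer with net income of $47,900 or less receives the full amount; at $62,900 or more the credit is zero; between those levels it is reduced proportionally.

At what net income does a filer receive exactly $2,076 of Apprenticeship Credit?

$53,900

$2,076 is 2,076/3,460 of the full $3,460, so 1,384/3,460 of the $15,000 range has been used: income = $47,900 + $15,000 × 1,384/3,460 = $53,900.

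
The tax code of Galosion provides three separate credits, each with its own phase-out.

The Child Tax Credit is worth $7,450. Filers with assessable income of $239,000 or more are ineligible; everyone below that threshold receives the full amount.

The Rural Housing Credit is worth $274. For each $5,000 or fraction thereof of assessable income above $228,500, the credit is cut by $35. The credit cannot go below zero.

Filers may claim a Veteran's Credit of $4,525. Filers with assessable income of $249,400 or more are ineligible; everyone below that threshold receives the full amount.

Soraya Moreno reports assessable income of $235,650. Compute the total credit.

$12,179

Child Tax Credit: $235,650 is below the $239,000 cutoff, so the full $7,450 applies.
Rural Housing Credit: income exceeds $228,500 by $7,150, which is 2 full-or-partial $5,000 increments; reduction = 2 × $35 = $70, leaving $204.
Veteran's Credit: $235,650 is below the $249,400 cutoff, so the full $4,525 applies.
Total: $7,450 + $204 + $4,525 = $12,179.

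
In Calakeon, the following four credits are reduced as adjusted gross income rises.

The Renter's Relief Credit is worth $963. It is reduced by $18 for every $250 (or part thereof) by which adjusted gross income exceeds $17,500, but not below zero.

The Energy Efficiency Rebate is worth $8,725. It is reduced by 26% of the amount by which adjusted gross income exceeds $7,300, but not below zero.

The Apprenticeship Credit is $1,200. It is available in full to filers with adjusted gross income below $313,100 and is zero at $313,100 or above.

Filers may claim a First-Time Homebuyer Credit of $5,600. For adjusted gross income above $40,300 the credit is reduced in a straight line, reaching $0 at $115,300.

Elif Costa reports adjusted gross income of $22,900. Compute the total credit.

Renter's Relief Credit: income exceeds $17,500 by $5,400, which is 22 full-or-partial $250 increments; reduction = 22 × $18 = $396, leaving $567.
Energy Efficiency Rebate: 26% of the $15,600 excess over $7,300 is $4,056; credit = $8,725 − $4,056 = $4,669.
Apprenticeship Credit: $22,900 is below the $313,100 cutoff, so the full $1,200 applies.
First-Time Homebuyer Credit: $22,900 is at or below the $40,300 threshold, so the full $5,600 applies.
Total: $567 + $4,669 + $1,200 + $5,600 = $12,036.

$12,036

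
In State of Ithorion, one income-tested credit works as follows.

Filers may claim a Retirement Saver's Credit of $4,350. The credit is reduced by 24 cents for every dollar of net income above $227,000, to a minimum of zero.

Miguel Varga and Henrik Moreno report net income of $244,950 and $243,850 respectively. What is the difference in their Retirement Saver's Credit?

$264

Miguel ($244,950): Retirement Saver's Credit: 24% of the $17,950 excess over $227,000 is $4,308; credit = $4,350 − $4,308 = $42.
Henrik ($243,850): Retirement Saver's Credit: 24% of the $16,850 excess over $227,000 is $4,044; credit = $4,350 − $4,044 = $306.
Difference: |$42 − $306| = $264.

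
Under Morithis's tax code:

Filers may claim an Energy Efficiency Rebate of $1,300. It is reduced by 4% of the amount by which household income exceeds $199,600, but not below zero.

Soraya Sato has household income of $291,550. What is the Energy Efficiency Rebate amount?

$0

Energy Efficiency Rebate: 4% of the $91,950 excess over $199,600 is $3,678 ≥ base, so the credit is $0.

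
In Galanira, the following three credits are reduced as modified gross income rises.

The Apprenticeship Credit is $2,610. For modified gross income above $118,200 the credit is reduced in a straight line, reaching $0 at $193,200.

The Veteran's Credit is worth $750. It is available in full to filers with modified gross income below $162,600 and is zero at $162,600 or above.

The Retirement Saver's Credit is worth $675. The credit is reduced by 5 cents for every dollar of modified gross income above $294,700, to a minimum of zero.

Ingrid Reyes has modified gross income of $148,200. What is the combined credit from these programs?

$2,991

Apprenticeship Credit: $148,200 is $30,000 into a $75,000 phase-out range, leaving 45,000/75,000 of the credit: $2,610 × 45,000/75,000 = $1,566.
Veteran's Credit: $148,200 is below the $162,600 cutoff, so the full $750 applies.
Retirement Saver's Credit: $148,200 is at or below the $294,700 threshold, so the full $675 applies.
Total: $1,566 + $750 + $675 = $2,991.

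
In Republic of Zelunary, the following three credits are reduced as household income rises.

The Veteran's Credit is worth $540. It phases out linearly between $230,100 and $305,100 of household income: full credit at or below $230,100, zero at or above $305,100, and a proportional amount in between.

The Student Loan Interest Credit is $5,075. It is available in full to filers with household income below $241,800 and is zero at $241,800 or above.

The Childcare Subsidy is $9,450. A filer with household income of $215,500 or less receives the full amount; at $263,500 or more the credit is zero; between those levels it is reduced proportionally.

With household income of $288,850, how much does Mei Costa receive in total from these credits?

Veteran's Credit: $288,850 is $58,750 into a $75,000 phase-out range, leaving 16,250/75,000 of the credit: $540 × 16,250/75,000 = $117.
Student Loan Interest Credit: $288,850 meets or exceeds the $241,800 cutoff, so the credit is $0.
Childcare Subsidy: $288,850 is at or above $263,500, so the credit is $0.
Total: $117 + $0 + $0 = $117.

$117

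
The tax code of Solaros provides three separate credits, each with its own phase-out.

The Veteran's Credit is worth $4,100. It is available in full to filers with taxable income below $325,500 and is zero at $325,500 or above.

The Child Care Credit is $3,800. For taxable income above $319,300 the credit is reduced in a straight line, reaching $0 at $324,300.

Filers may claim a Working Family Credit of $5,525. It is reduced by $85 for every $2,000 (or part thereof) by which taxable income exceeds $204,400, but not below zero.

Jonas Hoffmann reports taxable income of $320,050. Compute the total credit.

Veteran's Credit: $320,050 is below the $325,500 cutoff, so the full $4,100 applies.
Child Care Credit: $320,050 is $750 into a $5,000 phase-out range, leaving 4,250/5,000 of the credit: $3,800 × 4,250/5,000 = $3,230.
Working Family Credit: income exceeds $204,400 by $115,650, which is 58 full-or-partial $2,000 increments; reduction = 58 × $85 = $4,930, leaving $595.
Total: $4,100 + $3,230 + $595 = $7,925.

$7,925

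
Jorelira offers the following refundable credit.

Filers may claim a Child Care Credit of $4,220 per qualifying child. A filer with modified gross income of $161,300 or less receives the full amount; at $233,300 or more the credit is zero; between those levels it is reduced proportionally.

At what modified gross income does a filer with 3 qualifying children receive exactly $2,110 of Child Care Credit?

Full credit = 3 × $4,220 = $12,660.
$2,110 is 2,110/12,660 of the full $12,660, so 10,550/12,660 of the $72,000 range has been used: income = $161,300 + $72,000 × 10,550/12,660 = $221,300.

$221,300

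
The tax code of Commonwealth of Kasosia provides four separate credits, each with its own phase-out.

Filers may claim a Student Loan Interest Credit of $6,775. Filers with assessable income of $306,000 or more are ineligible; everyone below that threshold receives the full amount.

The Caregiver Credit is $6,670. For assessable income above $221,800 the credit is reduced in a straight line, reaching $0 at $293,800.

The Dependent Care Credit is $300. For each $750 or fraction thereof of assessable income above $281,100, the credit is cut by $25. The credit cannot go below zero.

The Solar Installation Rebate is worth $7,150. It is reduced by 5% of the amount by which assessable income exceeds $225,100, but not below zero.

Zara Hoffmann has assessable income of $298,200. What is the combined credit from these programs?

Student Loan Interest Credit: $298,200 is below the $306,000 cutoff, so the full $6,775 applies.
Caregiver Credit: $298,200 is at or above $293,800, so the credit is $0.
Dependent Care Credit: income exceeds $281,100 by $17,100 → 23 increments × $25 = $575 ≥ base, so the credit is $0.
Solar Installation Rebate: 5% of the $73,100 excess over $225,100 is $3,655; credit = $7,150 − $3,655 = $3,495.
Total: $6,775 + $0 + $0 + $3,495 = $10,270.

$10,270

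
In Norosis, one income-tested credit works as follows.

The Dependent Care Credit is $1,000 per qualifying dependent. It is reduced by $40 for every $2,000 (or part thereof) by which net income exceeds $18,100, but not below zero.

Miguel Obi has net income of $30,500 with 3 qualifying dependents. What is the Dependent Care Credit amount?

Dependent Care Credit: base = 3 × $1,000 = $3,000. income exceeds $18,100 by $12,400, which is 7 full-or-partial $2,000 increments; reduction = 7 × $40 = $280, leaving $2,720.

$2,720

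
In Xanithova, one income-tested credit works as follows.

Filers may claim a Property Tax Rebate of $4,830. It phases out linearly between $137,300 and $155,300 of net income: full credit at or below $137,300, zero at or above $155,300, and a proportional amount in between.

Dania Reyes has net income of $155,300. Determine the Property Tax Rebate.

Property Tax Rebate: $155,300 is at or above $155,300, so the credit is $0.

$0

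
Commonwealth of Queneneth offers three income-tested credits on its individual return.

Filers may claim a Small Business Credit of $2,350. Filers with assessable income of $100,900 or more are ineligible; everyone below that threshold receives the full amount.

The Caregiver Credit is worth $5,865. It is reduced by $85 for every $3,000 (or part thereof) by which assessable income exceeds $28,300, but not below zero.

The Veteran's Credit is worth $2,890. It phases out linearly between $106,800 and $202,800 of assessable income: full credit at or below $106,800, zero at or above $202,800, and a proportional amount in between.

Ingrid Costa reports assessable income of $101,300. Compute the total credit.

Small Business Credit: $101,300 meets or exceeds the $100,900 cutoff, so the credit is $0.
Caregiver Credit: income exceeds $28,300 by $73,000, which is 25 full-or-partial $3,000 increments; reduction = 25 × $85 = $2,125, leaving $3,740.
Veteran's Credit: $101,300 is at or below the $106,800 threshold, so the full $2,890 applies.
Total: $0 + $3,740 + $2,890 = $6,630.

$6,630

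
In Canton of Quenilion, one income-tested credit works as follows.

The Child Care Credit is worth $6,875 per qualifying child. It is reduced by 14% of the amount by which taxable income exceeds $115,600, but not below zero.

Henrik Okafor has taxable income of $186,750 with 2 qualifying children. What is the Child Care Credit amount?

Child Care Credit: base = 2 × $6,875 = $13,750. 14% of the $71,150 excess over $115,600 is $9,961; credit = $13,750 − $9,961 = $3,789.

$3,789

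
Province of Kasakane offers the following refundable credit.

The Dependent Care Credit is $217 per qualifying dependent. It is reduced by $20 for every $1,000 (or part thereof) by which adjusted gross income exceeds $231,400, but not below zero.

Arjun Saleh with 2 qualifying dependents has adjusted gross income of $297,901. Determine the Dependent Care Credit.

Dependent Care Credit: base = 2 × $217 = $434. income exceeds $231,400 by $66,501 → 67 increments × $20 = $1,340 ≥ base, so the credit is $0.

$0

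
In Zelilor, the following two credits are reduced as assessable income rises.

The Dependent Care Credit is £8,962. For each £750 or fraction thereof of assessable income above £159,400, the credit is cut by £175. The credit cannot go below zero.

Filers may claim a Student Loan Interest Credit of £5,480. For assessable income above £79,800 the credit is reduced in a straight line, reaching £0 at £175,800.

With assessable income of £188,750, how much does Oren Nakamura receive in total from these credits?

£1,962

Dependent Care Credit: income exceeds £159,400 by £29,350, which is 40 full-or-partial £750 increments; reduction = 40 × £175 = £7,000, leaving £1,962.
Student Loan Interest Credit: £188,750 is at or above £175,800, so the credit is £0.
Total: £1,962 + £0 = £1,962.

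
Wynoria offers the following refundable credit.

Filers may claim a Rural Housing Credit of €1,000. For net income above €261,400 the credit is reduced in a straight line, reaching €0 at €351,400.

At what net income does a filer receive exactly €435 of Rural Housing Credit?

€312,250

€435 is 435/1,000 of the full €1,000, so 565/1,000 of the €90,000 range has been used: income = €261,400 + €90,000 × 565/1,000 = €312,250.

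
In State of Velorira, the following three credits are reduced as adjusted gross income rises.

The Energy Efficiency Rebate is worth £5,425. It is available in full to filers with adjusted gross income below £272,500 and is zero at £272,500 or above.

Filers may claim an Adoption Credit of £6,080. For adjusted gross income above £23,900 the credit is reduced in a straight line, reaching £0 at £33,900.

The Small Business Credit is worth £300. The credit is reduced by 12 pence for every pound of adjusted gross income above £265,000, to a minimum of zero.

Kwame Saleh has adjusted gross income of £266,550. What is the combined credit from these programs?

£5,539

Energy Efficiency Rebate: £266,550 is below the £272,500 cutoff, so the full £5,425 applies.
Adoption Credit: £266,550 is at or above £33,900, so the credit is £0.
Small Business Credit: 12% of the £1,550 excess over £265,000 is £186; credit = £300 − £186 = £114.
Total: £5,425 + £0 + £114 = £5,539.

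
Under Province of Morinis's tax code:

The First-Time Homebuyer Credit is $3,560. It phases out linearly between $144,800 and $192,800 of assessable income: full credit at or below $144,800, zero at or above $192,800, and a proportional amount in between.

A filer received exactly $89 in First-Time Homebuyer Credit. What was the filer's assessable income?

$191,600

$89 is 89/3,560 of the full $3,560, so 3,471/3,560 of the $48,000 range has been used: income = $144,800 + $48,000 × 3,471/3,560 = $191,600.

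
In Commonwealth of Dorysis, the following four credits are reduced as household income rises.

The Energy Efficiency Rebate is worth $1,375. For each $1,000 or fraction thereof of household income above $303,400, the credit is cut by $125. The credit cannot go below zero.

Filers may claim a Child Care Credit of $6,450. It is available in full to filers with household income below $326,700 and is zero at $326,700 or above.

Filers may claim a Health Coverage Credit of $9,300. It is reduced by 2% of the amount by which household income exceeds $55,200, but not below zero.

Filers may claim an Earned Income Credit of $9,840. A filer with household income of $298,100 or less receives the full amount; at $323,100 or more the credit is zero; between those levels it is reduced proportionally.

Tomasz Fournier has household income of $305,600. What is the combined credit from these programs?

Energy Efficiency Rebate: income exceeds $303,400 by $2,200, which is 3 full-or-partial $1,000 increments; reduction = 3 × $125 = $375, leaving $1,000.
Child Care Credit: $305,600 is below the $326,700 cutoff, so the full $6,450 applies.
Health Coverage Credit: 2% of the $250,400 excess over $55,200 is $5,008; credit = $9,300 − $5,008 = $4,292.
Earned Income Credit: $305,600 is $7,500 into a $25,000 phase-out range, leaving 17,500/25,000 of the credit: $9,840 × 17,500/25,000 = $6,888.
Total: $1,000 + $6,450 + $4,292 + $6,888 = $18,630.

$18,630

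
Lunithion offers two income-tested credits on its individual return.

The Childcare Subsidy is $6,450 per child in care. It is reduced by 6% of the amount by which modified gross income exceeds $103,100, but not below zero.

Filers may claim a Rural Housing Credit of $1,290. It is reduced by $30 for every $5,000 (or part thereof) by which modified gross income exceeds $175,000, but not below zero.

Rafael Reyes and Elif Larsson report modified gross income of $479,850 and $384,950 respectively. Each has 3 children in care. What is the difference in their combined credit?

$2,469

Rafael ($479,850): Childcare Subsidy: base = 3 × $6,450 = $19,350. 6% of the $376,750 excess over $103,100 is $22,605 ≥ base, so the credit is $0. Rural Housing Credit: income exceeds $175,000 by $304,850 → 61 increments × $30 = $1,830 ≥ base, so the credit is $0. total $0 + $0 = $0
Elif ($384,950): Childcare Subsidy: base = 3 × $6,450 = $19,350. 6% of the $281,850 excess over $103,100 is $16,911; credit = $19,350 − $16,911 = $2,439. Rural Housing Credit: income exceeds $175,000 by $209,950, which is 42 full-or-partial $5,000 increments; reduction = 42 × $30 = $1,260, leaving $30. total $2,439 + $30 = $2,469
Difference: |$0 − $2,469| = $2,469.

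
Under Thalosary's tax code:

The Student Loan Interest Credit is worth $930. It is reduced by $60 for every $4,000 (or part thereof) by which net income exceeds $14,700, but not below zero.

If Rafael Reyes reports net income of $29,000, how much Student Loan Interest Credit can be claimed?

$690

Student Loan Interest Credit: income exceeds $14,700 by $14,300, which is 4 full-or-partial $4,000 increments; reduction = 4 × $60 = $240, leaving $690.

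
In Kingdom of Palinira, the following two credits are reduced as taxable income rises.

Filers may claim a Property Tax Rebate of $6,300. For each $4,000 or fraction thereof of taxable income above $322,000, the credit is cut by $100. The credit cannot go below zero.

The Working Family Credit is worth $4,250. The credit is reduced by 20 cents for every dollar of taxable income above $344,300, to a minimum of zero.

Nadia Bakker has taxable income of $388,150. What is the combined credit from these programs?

$4,600

Property Tax Rebate: income exceeds $322,000 by $66,150, which is 17 full-or-partial $4,000 increments; reduction = 17 × $100 = $1,700, leaving $4,600.
Working Family Credit: 20% of the $43,850 excess over $344,300 is $8,770 ≥ base, so the credit is $0.
Total: $4,600 + $0 = $4,600.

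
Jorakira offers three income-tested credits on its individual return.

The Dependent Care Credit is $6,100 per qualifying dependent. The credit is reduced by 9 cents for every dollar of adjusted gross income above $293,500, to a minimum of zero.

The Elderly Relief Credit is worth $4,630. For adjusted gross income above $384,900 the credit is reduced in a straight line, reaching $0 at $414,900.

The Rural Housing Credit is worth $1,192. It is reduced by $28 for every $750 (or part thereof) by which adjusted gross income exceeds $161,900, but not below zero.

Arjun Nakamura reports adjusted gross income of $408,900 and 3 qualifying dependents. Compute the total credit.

$8,840

Dependent Care Credit: base = 3 × $6,100 = $18,300. 9% of the $115,400 excess over $293,500 is $10,386; credit = $18,300 − $10,386 = $7,914.
Elderly Relief Credit: $408,900 is $24,000 into a $30,000 phase-out range, leaving 6,000/30,000 of the credit: $4,630 × 6,000/30,000 = $926.
Rural Housing Credit: income exceeds $161,900 by $247,000 → 330 increments × $28 = $9,240 ≥ base, so the credit is $0.
Total: $7,914 + $926 + $0 = $8,840.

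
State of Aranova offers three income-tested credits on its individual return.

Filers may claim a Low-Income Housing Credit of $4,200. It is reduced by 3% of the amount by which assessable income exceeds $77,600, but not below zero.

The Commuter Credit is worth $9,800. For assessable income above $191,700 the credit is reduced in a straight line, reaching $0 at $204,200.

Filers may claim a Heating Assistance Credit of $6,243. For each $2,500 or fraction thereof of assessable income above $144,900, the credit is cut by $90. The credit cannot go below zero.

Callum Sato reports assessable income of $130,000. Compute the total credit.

$18,671

Low-Income Housing Credit: 3% of the $52,400 excess over $77,600 is $1,572; credit = $4,200 − $1,572 = $2,628.
Commuter Credit: $130,000 is at or below the $191,700 threshold, so the full $9,800 applies.
Heating Assistance Credit: $130,000 is at or below the $144,900 threshold, so the full $6,243 applies.
Total: $2,628 + $9,800 + $6,243 = $18,671.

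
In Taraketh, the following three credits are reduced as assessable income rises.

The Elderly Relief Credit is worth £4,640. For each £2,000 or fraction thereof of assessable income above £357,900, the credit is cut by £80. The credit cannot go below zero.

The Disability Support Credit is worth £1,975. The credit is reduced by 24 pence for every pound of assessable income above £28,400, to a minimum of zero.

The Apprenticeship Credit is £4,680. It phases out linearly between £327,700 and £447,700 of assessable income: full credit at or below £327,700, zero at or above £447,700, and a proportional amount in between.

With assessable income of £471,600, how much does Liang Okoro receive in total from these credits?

Elderly Relief Credit: income exceeds £357,900 by £113,700, which is 57 full-or-partial £2,000 increments; reduction = 57 × £80 = £4,560, leaving £80.
Disability Support Credit: 24% of the £443,200 excess over £28,400 is £106,368 ≥ base, so the credit is £0.
Apprenticeship Credit: £471,600 is at or above £447,700, so the credit is £0.
Total: £80 + £0 + £0 = £80.

£80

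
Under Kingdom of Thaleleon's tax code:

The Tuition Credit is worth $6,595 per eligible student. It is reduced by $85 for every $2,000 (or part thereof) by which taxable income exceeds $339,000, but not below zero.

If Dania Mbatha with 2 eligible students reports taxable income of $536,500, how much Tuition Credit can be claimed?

$4,775

Tuition Credit: base = 2 × $6,595 = $13,190. income exceeds $339,000 by $197,500, which is 99 full-or-partial $2,000 increments; reduction = 99 × $85 = $8,415, leaving $4,775.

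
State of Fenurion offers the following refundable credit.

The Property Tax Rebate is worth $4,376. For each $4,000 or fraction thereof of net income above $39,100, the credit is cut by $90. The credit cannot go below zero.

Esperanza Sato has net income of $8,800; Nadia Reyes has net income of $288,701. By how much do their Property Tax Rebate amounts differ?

Esperanza ($8,800): Property Tax Rebate: $8,800 is at or below the $39,100 threshold, so the full $4,376 applies.
Nadia ($288,701): Property Tax Rebate: income exceeds $39,100 by $249,601 → 63 increments × $90 = $5,670 ≥ base, so the credit is $0.
Difference: |$4,376 − $0| = $4,376.

$4,376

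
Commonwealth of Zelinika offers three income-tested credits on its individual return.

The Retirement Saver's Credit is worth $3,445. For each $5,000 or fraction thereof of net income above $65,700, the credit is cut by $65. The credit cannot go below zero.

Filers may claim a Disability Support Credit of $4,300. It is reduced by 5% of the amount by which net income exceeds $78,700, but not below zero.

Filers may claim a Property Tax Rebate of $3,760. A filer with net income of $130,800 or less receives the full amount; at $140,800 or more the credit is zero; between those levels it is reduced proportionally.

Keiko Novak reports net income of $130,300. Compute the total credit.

Retirement Saver's Credit: income exceeds $65,700 by $64,600, which is 13 full-or-partial $5,000 increments; reduction = 13 × $65 = $845, leaving $2,600.
Disability Support Credit: 5% of the $51,600 excess over $78,700 is $2,580; credit = $4,300 − $2,580 = $1,720.
Property Tax Rebate: $130,300 is at or below the $130,800 threshold, so the full $3,760 applies.
Total: $2,600 + $1,720 + $3,760 = $8,080.

$8,080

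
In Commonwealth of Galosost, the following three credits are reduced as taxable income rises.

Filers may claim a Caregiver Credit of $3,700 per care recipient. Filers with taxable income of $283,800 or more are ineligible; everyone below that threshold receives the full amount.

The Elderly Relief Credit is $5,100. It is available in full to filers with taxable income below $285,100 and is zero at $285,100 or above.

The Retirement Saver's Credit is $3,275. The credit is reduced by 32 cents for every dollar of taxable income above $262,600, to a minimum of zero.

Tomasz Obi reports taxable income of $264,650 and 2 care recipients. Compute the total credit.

Caregiver Credit: base = 2 × $3,700 = $7,400. $264,650 is below the $283,800 cutoff, so the full $7,400 applies.
Elderly Relief Credit: $264,650 is below the $285,100 cutoff, so the full $5,100 applies.
Retirement Saver's Credit: 32% of the $2,050 excess over $262,600 is $656; credit = $3,275 − $656 = $2,619.
Total: $7,400 + $5,100 + $2,619 = $15,119.

$15,119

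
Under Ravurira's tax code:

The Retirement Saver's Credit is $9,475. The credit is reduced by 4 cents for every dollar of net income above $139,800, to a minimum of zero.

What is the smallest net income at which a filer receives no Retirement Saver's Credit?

The credit falls by 4% of each dollar above $139,800, so it reaches zero when the excess is $9,475 / 4% = $236,875: income = $139,800 + $236,875 = $376,675.

$376,675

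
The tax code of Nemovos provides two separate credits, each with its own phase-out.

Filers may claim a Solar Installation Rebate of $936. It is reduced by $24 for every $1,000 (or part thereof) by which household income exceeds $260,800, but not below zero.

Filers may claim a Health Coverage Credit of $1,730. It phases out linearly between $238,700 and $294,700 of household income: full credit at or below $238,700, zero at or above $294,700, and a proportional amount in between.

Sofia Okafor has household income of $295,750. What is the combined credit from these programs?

Solar Installation Rebate: income exceeds $260,800 by $34,950, which is 35 full-or-partial $1,000 increments; reduction = 35 × $24 = $840, leaving $96.
Health Coverage Credit: $295,750 is at or above $294,700, so the credit is $0.
Total: $96 + $0 = $96.

$96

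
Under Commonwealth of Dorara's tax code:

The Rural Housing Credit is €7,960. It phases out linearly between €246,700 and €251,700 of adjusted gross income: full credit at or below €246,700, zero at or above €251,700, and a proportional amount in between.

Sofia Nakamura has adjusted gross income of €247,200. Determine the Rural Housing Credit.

Rural Housing Credit: €247,200 is €500 into a €5,000 phase-out range, leaving 4,500/5,000 of the credit: €7,960 × 4,500/5,000 = €7,164.

€7,164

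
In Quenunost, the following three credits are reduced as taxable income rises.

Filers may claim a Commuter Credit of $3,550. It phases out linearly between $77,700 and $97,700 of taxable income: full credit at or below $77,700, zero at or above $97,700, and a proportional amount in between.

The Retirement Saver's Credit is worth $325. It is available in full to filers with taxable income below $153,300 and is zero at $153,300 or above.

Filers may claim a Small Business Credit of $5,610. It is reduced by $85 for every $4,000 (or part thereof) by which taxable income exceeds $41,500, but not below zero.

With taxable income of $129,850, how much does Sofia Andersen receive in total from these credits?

$3,980

Commuter Credit: $129,850 is at or above $97,700, so the credit is $0.
Retirement Saver's Credit: $129,850 is below the $153,300 cutoff, so the full $325 applies.
Small Business Credit: income exceeds $41,500 by $88,350, which is 23 full-or-partial $4,000 increments; reduction = 23 × $85 = $1,955, leaving $3,655.
Total: $0 + $325 + $3,655 = $3,980.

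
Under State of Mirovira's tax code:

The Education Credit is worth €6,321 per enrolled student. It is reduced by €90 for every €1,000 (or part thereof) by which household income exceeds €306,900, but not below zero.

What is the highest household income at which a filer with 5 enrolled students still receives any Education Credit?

€657,900

Full credit = 5 × €6,321 = €31,605.
After 351 increments the reduction is 351 × €90 = €31,590, leaving €15; one more increment wipes it out. Increment 351 ends at excess 351 × €1,000 = €351,000, so the highest qualifying income is €306,900 + €351,000 = €657,900.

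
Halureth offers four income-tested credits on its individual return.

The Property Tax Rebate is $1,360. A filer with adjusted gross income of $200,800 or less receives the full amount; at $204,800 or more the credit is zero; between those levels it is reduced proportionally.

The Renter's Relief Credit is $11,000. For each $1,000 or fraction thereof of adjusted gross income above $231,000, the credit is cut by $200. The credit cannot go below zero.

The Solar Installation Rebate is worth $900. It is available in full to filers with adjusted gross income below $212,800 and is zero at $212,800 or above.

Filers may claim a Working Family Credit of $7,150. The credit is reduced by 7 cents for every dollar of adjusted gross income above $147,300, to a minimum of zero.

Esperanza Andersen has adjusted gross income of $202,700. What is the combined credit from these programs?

$15,886

Property Tax Rebate: $202,700 is $1,900 into a $4,000 phase-out range, leaving 2,100/4,000 of the credit: $1,360 × 2,100/4,000 = $714.
Renter's Relief Credit: $202,700 is at or below the $231,000 threshold, so the full $11,000 applies.
Solar Installation Rebate: $202,700 is below the $212,800 cutoff, so the full $900 applies.
Working Family Credit: 7% of the $55,400 excess over $147,300 is $3,878; credit = $7,150 − $3,878 = $3,272.
Total: $714 + $11,000 + $900 + $3,272 = $15,886.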